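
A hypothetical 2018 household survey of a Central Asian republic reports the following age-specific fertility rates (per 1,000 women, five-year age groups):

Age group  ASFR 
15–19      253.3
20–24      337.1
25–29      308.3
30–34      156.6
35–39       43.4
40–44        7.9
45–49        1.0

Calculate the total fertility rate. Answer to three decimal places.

5.538

Sum of ASFRs = 253.3 + 337.1 + 308.3 + 156.6 + 43.4 + 7.9 + 1.0 = 1107.6
TFR = 5 × 1107.6 / 1000 = 5.538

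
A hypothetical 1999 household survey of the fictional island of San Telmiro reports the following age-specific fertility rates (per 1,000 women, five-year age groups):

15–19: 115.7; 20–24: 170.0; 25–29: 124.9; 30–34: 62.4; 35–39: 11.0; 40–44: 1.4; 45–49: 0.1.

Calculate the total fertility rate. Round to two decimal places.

Sum of ASFRs = 115.7 + 170.0 + 124.9 + 62.4 + 11.0 + 1.4 + 0.1 = 485.5
TFR = 5 × 485.5 / 1000 = 2.4275

2.43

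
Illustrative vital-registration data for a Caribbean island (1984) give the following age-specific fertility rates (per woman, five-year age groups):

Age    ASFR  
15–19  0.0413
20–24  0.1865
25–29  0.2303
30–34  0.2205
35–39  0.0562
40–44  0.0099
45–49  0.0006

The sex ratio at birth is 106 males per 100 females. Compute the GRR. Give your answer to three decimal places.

Proportion female at birth = 100 / (100 + 106) = 0.48544.
Sum of ASFRs = 0.0413 + 0.1865 + 0.2303 + 0.2205 + 0.0562 + 0.0099 + 0.0006 = 0.7453
TFR = 5 × 0.7453 = 3.7265
GRR = 0.48544 × 3.7265 = 1.80899

1.809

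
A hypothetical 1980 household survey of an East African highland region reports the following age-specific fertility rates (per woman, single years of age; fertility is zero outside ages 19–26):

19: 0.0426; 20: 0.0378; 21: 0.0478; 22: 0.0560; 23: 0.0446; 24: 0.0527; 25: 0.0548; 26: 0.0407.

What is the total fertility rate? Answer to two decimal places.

0.38

Sum of ASFRs = 0.0426 + 0.0378 + 0.0478 + 0.0560 + 0.0446 + 0.0527 + 0.0548 + 0.0407 = 0.3770
TFR = 0.377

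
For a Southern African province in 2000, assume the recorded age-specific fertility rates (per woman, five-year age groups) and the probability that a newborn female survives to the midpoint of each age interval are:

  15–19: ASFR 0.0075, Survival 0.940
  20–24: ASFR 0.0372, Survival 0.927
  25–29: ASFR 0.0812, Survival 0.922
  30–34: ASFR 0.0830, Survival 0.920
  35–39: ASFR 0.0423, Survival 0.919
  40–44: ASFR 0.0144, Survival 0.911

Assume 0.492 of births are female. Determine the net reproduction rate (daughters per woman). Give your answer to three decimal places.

Proportion female at birth = 0.492.
Each age group contributes 5 × ASFR × survival:
  15–19: 5 × 0.0075 × 0.940 = 0.03525
  20–24: 5 × 0.0372 × 0.927 = 0.17242
  25–29: 5 × 0.0812 × 0.922 = 0.37433
  30–34: 5 × 0.0830 × 0.920 = 0.38180
  35–39: 5 × 0.0423 × 0.919 = 0.19437
  40–44: 5 × 0.0144 × 0.911 = 0.06559
Sum = 1.22376
NRR = 0.492 × 1.22376 = 0.60209
With NRR below 1 the population is below replacement fertility.

0.602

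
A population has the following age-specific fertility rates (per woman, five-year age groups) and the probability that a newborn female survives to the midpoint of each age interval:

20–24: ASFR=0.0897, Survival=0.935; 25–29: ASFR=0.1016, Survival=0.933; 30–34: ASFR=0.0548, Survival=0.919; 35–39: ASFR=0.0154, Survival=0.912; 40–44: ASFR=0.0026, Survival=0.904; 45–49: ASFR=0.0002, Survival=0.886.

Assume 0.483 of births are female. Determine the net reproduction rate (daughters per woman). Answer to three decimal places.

0.593

Proportion female at birth = 0.483.
Each age group contributes 5 × ASFR × survival:
  20–24: 5 × 0.0897 × 0.935 = 0.41935
  25–29: 5 × 0.1016 × 0.933 = 0.47396
  30–34: 5 × 0.0548 × 0.919 = 0.25181
  35–39: 5 × 0.0154 × 0.912 = 0.07022
  40–44: 5 × 0.0026 × 0.904 = 0.01175
  45–49: 5 × 0.0002 × 0.886 = 0.00089
Sum = 1.22798
NRR = 0.483 × 1.22798 = 0.59311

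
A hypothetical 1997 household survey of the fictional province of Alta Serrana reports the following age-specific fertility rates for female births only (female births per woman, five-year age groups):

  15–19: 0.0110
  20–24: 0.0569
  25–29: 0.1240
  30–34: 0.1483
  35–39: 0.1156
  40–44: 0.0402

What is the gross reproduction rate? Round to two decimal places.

2.48

Sum of female ASFRs = 0.0110 + 0.0569 + 0.1240 + 0.1483 + 0.1156 + 0.0402 = 0.4960
GRR = 5 × 0.4960 = 2.48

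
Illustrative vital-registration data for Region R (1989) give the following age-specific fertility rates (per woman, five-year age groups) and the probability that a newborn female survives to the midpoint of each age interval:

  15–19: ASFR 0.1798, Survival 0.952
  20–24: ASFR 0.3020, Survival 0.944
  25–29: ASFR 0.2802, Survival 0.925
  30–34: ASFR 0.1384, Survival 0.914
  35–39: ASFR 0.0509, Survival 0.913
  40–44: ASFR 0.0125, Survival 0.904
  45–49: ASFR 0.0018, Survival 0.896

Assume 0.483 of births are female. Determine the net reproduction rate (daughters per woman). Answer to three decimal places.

2.177

Proportion female at birth = 0.483.
Each age group contributes 5 × ASFR × survival:
  15–19: 5 × 0.1798 × 0.952 = 0.85585
  20–24: 5 × 0.3020 × 0.944 = 1.42544
  25–29: 5 × 0.2802 × 0.925 = 1.29593
  30–34: 5 × 0.1384 × 0.914 = 0.63249
  35–39: 5 × 0.0509 × 0.913 = 0.23236
  40–44: 5 × 0.0125 × 0.904 = 0.05650
  45–49: 5 × 0.0018 × 0.896 = 0.00806
Sum = 4.50663
NRR = 0.483 × 4.50663 = 2.17670
With NRR above 1 the population is above replacement fertility.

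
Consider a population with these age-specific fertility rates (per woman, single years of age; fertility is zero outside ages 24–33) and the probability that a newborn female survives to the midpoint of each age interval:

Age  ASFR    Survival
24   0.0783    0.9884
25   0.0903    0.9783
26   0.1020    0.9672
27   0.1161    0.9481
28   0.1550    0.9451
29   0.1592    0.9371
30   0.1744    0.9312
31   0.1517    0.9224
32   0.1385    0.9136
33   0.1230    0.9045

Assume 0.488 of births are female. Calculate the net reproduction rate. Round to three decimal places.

Proportion female at birth = 0.488.
Weighting each age-specific rate by interval width and survival:
  24: 1 × 0.0783 × 0.9884 = 0.07739
  25: 1 × 0.0903 × 0.9783 = 0.08834
  26: 1 × 0.1020 × 0.9672 = 0.09865
  27: 1 × 0.1161 × 0.9481 = 0.11007
  28: 1 × 0.1550 × 0.9451 = 0.14649
  29: 1 × 0.1592 × 0.9371 = 0.14919
  30: 1 × 0.1744 × 0.9312 = 0.16240
  31: 1 × 0.1517 × 0.9224 = 0.13993
  32: 1 × 0.1385 × 0.9136 = 0.12653
  33: 1 × 0.1230 × 0.9045 = 0.11125
Sum = 1.21024
NRR = 0.488 × 1.21024 = 0.59060
With NRR below 1 the population is below replacement fertility.

0.591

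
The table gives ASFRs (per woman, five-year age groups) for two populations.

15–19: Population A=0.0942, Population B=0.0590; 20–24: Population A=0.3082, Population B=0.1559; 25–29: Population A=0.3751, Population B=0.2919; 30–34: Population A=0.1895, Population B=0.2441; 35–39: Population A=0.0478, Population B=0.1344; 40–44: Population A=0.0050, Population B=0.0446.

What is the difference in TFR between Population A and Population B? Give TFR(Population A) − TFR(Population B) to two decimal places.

Population A:
  Sum of ASFRs = 0.0942 + 0.3082 + 0.3751 + 0.1895 + 0.0478 + 0.0050 = 1.0198
  TFR = 5 × 1.0198 = 5.099
Population B:
  Sum of ASFRs = 0.0590 + 0.1559 + 0.2919 + 0.2441 + 0.1344 + 0.0446 = 0.9299
  TFR = 5 × 0.9299 = 4.6495
Difference = 5.099 − 4.6495 = 0.4495

0.45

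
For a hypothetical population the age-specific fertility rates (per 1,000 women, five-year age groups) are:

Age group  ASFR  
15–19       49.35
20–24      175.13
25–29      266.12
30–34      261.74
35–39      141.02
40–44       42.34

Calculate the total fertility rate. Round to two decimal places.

4.68

Sum of ASFRs = 49.35 + 175.13 + 266.12 + 261.74 + 141.02 + 42.34 = 935.70
TFR = 5 × 935.70 / 1000 = 4.6785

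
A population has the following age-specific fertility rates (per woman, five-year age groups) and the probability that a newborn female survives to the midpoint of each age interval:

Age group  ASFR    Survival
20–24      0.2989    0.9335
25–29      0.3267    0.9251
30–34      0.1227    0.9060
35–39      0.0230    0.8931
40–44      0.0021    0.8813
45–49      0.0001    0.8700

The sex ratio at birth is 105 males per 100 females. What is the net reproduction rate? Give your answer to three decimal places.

Proportion female at birth = 100 / (100 + 105) = 0.48780.
Survival-weighted fertility by age (5·fₓ·Sₓ):
  20–24: 5 × 0.2989 × 0.9335 = 1.39512
  25–29: 5 × 0.3267 × 0.9251 = 1.51115
  30–34: 5 × 0.1227 × 0.9060 = 0.55583
  35–39: 5 × 0.0230 × 0.8931 = 0.10271
  40–44: 5 × 0.0021 × 0.8813 = 0.00925
  45–49: 5 × 0.0001 × 0.8700 = 0.00044
Sum = 3.57450
NRR = 0.48780 × 3.57450 = 1.74364
An NRR exceeding 1 indicates intrinsic growth under these rates.

1.744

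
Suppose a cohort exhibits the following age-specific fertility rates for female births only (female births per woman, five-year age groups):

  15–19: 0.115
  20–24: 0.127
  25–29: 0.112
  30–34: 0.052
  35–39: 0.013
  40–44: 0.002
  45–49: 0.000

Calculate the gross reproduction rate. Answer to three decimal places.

2.105

Sum of female ASFRs = 0.115 + 0.127 + 0.112 + 0.052 + 0.013 + 0.002 + 0.000 = 0.421
GRR = 5 × 0.421 = 2.105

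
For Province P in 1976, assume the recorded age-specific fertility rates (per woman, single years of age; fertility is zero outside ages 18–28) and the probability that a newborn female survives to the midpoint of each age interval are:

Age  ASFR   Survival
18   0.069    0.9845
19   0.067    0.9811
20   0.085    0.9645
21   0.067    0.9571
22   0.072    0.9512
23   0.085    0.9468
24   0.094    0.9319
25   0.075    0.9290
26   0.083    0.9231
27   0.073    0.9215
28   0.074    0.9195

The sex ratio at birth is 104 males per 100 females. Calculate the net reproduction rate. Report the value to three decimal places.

0.391

Proportion female at birth = 100 / (100 + 104) = 0.49020.
Weighting each age-specific rate by interval width and survival:
  18: 1 × 0.069 × 0.9845 = 0.06793
  19: 1 × 0.067 × 0.9811 = 0.06573
  20: 1 × 0.085 × 0.9645 = 0.08198
  21: 1 × 0.067 × 0.9571 = 0.06413
  22: 1 × 0.072 × 0.9512 = 0.06849
  23: 1 × 0.085 × 0.9468 = 0.08048
  24: 1 × 0.094 × 0.9319 = 0.08760
  25: 1 × 0.075 × 0.9290 = 0.06968
  26: 1 × 0.083 × 0.9231 = 0.07662
  27: 1 × 0.073 × 0.9215 = 0.06727
  28: 1 × 0.074 × 0.9195 = 0.06804
Sum = 0.79795
NRR = 0.49020 × 0.79795 = 0.39116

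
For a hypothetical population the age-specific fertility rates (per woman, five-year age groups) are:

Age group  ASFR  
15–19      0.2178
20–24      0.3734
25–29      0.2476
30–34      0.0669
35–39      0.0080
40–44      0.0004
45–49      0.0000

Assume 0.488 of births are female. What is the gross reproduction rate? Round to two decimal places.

2.23

Proportion female at birth = 0.488.
Sum of ASFRs = 0.2178 + 0.3734 + 0.2476 + 0.0669 + 0.0080 + 0.0004 + 0.0000 = 0.9141
TFR = 5 × 0.9141 = 4.5705
GRR = 0.488 × 4.5705 = 2.23040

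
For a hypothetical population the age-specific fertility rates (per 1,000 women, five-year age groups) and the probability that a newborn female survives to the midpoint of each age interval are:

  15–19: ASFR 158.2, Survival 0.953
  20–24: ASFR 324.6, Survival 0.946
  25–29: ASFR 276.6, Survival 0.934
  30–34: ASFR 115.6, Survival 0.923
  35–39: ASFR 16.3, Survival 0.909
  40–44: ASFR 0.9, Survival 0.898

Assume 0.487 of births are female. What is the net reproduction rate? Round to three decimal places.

2.042

Proportion female at birth = 0.487.
Weighting each age-specific rate by interval width and survival:
  15–19: 5 × 158.2/1000 × 0.953 = 0.75382
  20–24: 5 × 324.6/1000 × 0.946 = 1.53536
  25–29: 5 × 276.6/1000 × 0.934 = 1.29172
  30–34: 5 × 115.6/1000 × 0.923 = 0.53349
  35–39: 5 × 16.3/1000 × 0.909 = 0.07408
  40–44: 5 × 0.9/1000 × 0.898 = 0.00404
Sum = 4.19251
NRR = 0.487 × 4.19251 = 2.04175
NRR > 1, so each generation more than replaces itself.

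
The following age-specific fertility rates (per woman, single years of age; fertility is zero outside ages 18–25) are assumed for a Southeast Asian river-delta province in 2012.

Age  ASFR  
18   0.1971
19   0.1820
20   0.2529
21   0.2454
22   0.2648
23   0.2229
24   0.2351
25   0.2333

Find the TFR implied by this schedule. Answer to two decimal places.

1.83

Sum of ASFRs = 0.1971 + 0.1820 + 0.2529 + 0.2454 + 0.2648 + 0.2229 + 0.2351 + 0.2333 = 1.8335
TFR = 1.8335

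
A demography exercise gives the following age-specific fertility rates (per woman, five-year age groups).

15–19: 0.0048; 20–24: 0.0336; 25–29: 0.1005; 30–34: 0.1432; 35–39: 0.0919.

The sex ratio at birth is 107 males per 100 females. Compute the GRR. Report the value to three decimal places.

Proportion female at birth = 100 / (100 + 107) = 0.48309.
Sum of ASFRs = 0.0048 + 0.0336 + 0.1005 + 0.1432 + 0.0919 = 0.3740
TFR = 5 × 0.3740 = 1.87
GRR = 0.48309 × 1.87 = 0.90338

0.903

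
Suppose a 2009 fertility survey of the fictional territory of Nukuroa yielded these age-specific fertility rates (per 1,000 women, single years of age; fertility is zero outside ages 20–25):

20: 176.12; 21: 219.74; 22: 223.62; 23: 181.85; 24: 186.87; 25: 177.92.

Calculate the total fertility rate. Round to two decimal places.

1.17

Sum of ASFRs = 176.12 + 219.74 + 223.62 + 181.85 + 186.87 + 177.92 = 1166.12
TFR = 1166.12 / 1000 = 1.16612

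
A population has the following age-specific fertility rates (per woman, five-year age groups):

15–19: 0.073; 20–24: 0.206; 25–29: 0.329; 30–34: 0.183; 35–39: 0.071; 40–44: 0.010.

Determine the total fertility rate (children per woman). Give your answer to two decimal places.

4.36

Sum of ASFRs = 0.073 + 0.206 + 0.329 + 0.183 + 0.071 + 0.010 = 0.872
TFR = 5 × 0.872 = 4.36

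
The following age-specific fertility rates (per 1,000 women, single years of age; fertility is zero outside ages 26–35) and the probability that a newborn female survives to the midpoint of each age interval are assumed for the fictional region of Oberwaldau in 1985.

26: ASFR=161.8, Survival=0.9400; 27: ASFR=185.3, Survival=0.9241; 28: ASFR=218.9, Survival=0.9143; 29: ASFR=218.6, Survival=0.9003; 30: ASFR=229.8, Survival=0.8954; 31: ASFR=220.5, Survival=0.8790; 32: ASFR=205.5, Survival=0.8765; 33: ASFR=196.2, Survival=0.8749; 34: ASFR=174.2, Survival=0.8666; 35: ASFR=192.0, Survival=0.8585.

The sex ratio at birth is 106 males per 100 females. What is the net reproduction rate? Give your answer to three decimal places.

0.868

Proportion female at birth = 100 / (100 + 106) = 0.48544.
Each age group contributes 1 × ASFR × survival:
  26: 1 × 161.8/1000 × 0.9400 = 0.15209
  27: 1 × 185.3/1000 × 0.9241 = 0.17124
  28: 1 × 218.9/1000 × 0.9143 = 0.20014
  29: 1 × 218.6/1000 × 0.9003 = 0.19681
  30: 1 × 229.8/1000 × 0.8954 = 0.20576
  31: 1 × 220.5/1000 × 0.8790 = 0.19382
  32: 1 × 205.5/1000 × 0.8765 = 0.18012
  33: 1 × 196.2/1000 × 0.8749 = 0.17166
  34: 1 × 174.2/1000 × 0.8666 = 0.15096
  35: 1 × 192.0/1000 × 0.8585 = 0.16483
Sum = 1.78743
NRR = 0.48544 × 1.78743 = 0.86769
An NRR under 1 implies long-run decline under these rates.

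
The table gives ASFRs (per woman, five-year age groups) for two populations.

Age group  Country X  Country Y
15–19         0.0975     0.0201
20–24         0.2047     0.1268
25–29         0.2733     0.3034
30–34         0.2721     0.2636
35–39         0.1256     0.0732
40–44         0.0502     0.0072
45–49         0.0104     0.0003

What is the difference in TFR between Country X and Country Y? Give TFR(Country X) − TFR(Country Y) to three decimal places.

1.196

Country X:
  Sum of ASFRs = 0.0975 + 0.2047 + 0.2733 + 0.2721 + 0.1256 + 0.0502 + 0.0104 = 1.0338
  TFR = 5 × 1.0338 = 5.169
Country Y:
  Sum of ASFRs = 0.0201 + 0.1268 + 0.3034 + 0.2636 + 0.0732 + 0.0072 + 0.0003 = 0.7946
  TFR = 5 × 0.7946 = 3.973
Difference = 5.169 − 3.973 = 1.196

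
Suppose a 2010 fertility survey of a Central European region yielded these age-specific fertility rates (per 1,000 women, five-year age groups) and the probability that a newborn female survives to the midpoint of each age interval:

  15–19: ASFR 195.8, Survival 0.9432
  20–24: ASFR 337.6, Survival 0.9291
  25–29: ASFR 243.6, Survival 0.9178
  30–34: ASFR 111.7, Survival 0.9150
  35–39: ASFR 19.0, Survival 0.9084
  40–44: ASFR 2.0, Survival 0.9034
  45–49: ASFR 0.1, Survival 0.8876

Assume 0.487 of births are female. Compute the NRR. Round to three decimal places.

Proportion female at birth = 0.487.
Each age group contributes 5 × ASFR × survival:
  15–19: 5 × 195.8/1000 × 0.9432 = 0.92339
  20–24: 5 × 337.6/1000 × 0.9291 = 1.56832
  25–29: 5 × 243.6/1000 × 0.9178 = 1.11788
  30–34: 5 × 111.7/1000 × 0.9150 = 0.51103
  35–39: 5 × 19.0/1000 × 0.9084 = 0.08630
  40–44: 5 × 2.0/1000 × 0.9034 = 0.00903
  45–49: 5 × 0.1/1000 × 0.8876 = 0.00044
Sum = 4.21639
NRR = 0.487 × 4.21639 = 2.05338
NRR > 1, so each generation more than replaces itself.

2.053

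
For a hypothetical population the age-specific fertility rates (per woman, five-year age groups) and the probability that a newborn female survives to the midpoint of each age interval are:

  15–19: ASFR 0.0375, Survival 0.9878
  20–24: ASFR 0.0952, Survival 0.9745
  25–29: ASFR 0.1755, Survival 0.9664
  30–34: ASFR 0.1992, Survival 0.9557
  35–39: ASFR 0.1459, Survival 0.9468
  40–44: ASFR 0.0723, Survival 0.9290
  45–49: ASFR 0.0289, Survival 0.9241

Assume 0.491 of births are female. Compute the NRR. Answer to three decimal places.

Proportion female at birth = 0.491.
Weighting each age-specific rate by interval width and survival:
  15–19: 5 × 0.0375 × 0.9878 = 0.18521
  20–24: 5 × 0.0952 × 0.9745 = 0.46386
  25–29: 5 × 0.1755 × 0.9664 = 0.84802
  30–34: 5 × 0.1992 × 0.9557 = 0.95188
  35–39: 5 × 0.1459 × 0.9468 = 0.69069
  40–44: 5 × 0.0723 × 0.9290 = 0.33583
  45–49: 5 × 0.0289 × 0.9241 = 0.13353
Sum = 3.60902
NRR = 0.491 × 3.60902 = 1.77203

1.772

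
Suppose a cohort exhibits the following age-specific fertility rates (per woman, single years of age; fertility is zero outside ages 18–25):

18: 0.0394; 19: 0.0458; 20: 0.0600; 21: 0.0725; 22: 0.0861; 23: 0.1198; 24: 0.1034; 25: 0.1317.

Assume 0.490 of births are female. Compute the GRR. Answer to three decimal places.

Proportion female at birth = 0.490.
Sum of ASFRs = 0.0394 + 0.0458 + 0.0600 + 0.0725 + 0.0861 + 0.1198 + 0.1034 + 0.1317 = 0.6587
TFR = 0.6587
GRR = 0.490 × 0.6587 = 0.32276

0.323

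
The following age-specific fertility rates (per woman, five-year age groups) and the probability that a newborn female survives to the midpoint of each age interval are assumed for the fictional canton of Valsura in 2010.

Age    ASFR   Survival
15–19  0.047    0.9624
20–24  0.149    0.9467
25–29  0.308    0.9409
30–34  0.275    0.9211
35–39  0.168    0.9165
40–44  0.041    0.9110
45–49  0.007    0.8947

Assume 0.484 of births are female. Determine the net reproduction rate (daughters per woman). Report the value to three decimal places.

2.243

Proportion female at birth = 0.484.
Each age group contributes 5 × ASFR × survival:
  15–19: 5 × 0.047 × 0.9624 = 0.22616
  20–24: 5 × 0.149 × 0.9467 = 0.70529
  25–29: 5 × 0.308 × 0.9409 = 1.44899
  30–34: 5 × 0.275 × 0.9211 = 1.26651
  35–39: 5 × 0.168 × 0.9165 = 0.76986
  40–44: 5 × 0.041 × 0.9110 = 0.18676
  45–49: 5 × 0.007 × 0.8947 = 0.03131
Sum = 4.63488
NRR = 0.484 × 4.63488 = 2.24328
NRR > 1, so each generation more than replaces itself.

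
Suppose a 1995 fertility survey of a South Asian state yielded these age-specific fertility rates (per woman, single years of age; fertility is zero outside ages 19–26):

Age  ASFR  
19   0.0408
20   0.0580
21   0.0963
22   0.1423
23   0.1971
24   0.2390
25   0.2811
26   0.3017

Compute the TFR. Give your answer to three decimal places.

1.356

Sum of ASFRs = 0.0408 + 0.0580 + 0.0963 + 0.1423 + 0.1971 + 0.2390 + 0.2811 + 0.3017 = 1.3563
TFR = 1.3563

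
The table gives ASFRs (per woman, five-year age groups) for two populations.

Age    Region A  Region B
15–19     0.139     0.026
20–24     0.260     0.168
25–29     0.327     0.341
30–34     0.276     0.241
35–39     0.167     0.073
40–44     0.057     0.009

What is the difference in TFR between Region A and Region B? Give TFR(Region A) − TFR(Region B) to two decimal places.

Region A:
  Sum of ASFRs = 0.139 + 0.260 + 0.327 + 0.276 + 0.167 + 0.057 = 1.226
  TFR = 5 × 1.226 = 6.13
Region B:
  Sum of ASFRs = 0.026 + 0.168 + 0.341 + 0.241 + 0.073 + 0.009 = 0.858
  TFR = 5 × 0.858 = 4.29
Difference = 6.13 − 4.29 = 1.84

1.84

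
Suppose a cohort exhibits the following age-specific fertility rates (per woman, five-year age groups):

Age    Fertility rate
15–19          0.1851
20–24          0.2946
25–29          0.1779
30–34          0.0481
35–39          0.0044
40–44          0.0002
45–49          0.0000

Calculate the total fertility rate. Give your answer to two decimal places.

Sum of ASFRs = 0.1851 + 0.2946 + 0.1779 + 0.0481 + 0.0044 + 0.0002 + 0.0000 = 0.7103
TFR = 5 × 0.7103 = 3.5515

3.55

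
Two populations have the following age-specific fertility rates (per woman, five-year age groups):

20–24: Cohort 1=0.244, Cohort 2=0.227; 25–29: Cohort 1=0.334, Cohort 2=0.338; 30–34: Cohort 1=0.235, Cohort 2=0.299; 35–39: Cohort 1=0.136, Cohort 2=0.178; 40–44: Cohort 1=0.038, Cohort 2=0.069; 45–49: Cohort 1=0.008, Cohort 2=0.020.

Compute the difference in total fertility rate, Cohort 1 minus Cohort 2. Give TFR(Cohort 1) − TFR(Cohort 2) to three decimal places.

-0.680

Cohort 1:
  Sum of ASFRs = 0.244 + 0.334 + 0.235 + 0.136 + 0.038 + 0.008 = 0.995
  TFR = 5 × 0.995 = 4.975
Cohort 2:
  Sum of ASFRs = 0.227 + 0.338 + 0.299 + 0.178 + 0.069 + 0.020 = 1.131
  TFR = 5 × 1.131 = 5.655
Difference = 4.975 − 5.655 = -0.68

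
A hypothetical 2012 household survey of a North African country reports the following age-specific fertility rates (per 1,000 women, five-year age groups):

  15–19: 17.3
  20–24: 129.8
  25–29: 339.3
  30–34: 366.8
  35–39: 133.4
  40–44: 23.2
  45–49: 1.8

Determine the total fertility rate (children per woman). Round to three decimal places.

5.058

Sum of ASFRs = 17.3 + 129.8 + 339.3 + 366.8 + 133.4 + 23.2 + 1.8 = 1011.6
TFR = 5 × 1011.6 / 1000 = 5.058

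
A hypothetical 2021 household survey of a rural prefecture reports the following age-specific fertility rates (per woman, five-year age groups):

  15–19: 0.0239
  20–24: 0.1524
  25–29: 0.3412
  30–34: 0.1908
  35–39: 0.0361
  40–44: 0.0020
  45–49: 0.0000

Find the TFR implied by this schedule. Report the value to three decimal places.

3.732

Sum of ASFRs = 0.0239 + 0.1524 + 0.3412 + 0.1908 + 0.0361 + 0.0020 + 0.0000 = 0.7464
TFR = 5 × 0.7464 = 3.732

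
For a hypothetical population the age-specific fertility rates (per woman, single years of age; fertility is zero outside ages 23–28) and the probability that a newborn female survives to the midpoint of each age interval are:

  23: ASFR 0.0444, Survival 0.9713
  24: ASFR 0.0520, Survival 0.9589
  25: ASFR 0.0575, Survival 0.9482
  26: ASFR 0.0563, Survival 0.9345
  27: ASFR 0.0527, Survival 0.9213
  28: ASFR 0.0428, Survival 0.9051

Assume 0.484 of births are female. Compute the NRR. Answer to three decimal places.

Proportion female at birth = 0.484.
Per-age-group product (1 × ASFR × survival probability):
  23: 1 × 0.0444 × 0.9713 = 0.04313
  24: 1 × 0.0520 × 0.9589 = 0.04986
  25: 1 × 0.0575 × 0.9482 = 0.05452
  26: 1 × 0.0563 × 0.9345 = 0.05261
  27: 1 × 0.0527 × 0.9213 = 0.04855
  28: 1 × 0.0428 × 0.9051 = 0.03874
Sum = 0.28741
NRR = 0.484 × 0.28741 = 0.13911

0.139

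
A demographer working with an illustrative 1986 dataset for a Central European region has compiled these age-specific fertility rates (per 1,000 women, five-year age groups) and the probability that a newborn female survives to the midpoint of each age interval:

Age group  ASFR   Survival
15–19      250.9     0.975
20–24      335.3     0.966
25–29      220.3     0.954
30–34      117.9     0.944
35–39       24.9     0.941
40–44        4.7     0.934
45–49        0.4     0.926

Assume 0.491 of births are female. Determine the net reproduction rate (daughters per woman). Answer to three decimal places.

2.254

Proportion female at birth = 0.491.
Weighting each age-specific rate by interval width and survival:
  15–19: 5 × 250.9/1000 × 0.975 = 1.22314
  20–24: 5 × 335.3/1000 × 0.966 = 1.61950
  25–29: 5 × 220.3/1000 × 0.954 = 1.05083
  30–34: 5 × 117.9/1000 × 0.944 = 0.55649
  35–39: 5 × 24.9/1000 × 0.941 = 0.11715
  40–44: 5 × 4.7/1000 × 0.934 = 0.02195
  45–49: 5 × 0.4/1000 × 0.926 = 0.00185
Sum = 4.59091
NRR = 0.491 × 4.59091 = 2.25414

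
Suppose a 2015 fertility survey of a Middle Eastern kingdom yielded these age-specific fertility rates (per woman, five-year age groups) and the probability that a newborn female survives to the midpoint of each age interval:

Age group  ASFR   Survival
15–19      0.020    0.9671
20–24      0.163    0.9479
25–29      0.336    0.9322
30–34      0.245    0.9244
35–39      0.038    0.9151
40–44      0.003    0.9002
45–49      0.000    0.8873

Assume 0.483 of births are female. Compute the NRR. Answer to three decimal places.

1.814

Proportion female at birth = 0.483.
Survival-weighted fertility by age (5·fₓ·Sₓ):
  15–19: 5 × 0.020 × 0.9671 = 0.09671
  20–24: 5 × 0.163 × 0.9479 = 0.77254
  25–29: 5 × 0.336 × 0.9322 = 1.56610
  30–34: 5 × 0.245 × 0.9244 = 1.13239
  35–39: 5 × 0.038 × 0.9151 = 0.17387
  40–44: 5 × 0.003 × 0.9002 = 0.01350
  45–49: 5 × 0.000 × 0.8873 = 0.00000
Sum = 3.75511
NRR = 0.483 × 3.75511 = 1.81372
An NRR exceeding 1 indicates intrinsic growth under these rates.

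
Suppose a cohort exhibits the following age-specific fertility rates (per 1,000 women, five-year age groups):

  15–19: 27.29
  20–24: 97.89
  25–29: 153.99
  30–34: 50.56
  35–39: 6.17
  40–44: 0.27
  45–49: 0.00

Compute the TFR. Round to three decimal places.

1.681

Sum of ASFRs = 27.29 + 97.89 + 153.99 + 50.56 + 6.17 + 0.27 + 0.00 = 336.17
TFR = 5 × 336.17 / 1000 = 1.68085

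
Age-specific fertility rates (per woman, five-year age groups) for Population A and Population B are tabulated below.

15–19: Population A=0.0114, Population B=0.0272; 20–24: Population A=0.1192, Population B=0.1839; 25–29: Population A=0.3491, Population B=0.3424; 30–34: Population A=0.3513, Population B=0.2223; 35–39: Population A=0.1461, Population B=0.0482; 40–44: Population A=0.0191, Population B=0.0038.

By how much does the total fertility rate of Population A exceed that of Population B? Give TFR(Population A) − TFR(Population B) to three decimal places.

0.842

Population A:
  Sum of ASFRs = 0.0114 + 0.1192 + 0.3491 + 0.3513 + 0.1461 + 0.0191 = 0.9962
  TFR = 5 × 0.9962 = 4.981
Population B:
  Sum of ASFRs = 0.0272 + 0.1839 + 0.3424 + 0.2223 + 0.0482 + 0.0038 = 0.8278
  TFR = 5 × 0.8278 = 4.139
Difference = 4.981 − 4.139 = 0.842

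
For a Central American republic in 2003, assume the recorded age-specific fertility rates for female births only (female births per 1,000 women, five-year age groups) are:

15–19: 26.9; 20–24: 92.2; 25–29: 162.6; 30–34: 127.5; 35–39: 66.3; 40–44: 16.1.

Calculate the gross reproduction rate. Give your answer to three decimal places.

Sum of female ASFRs = 26.9 + 92.2 + 162.6 + 127.5 + 66.3 + 16.1 = 491.6
GRR = 5 × 491.6 / 1000 = 2.458

2.458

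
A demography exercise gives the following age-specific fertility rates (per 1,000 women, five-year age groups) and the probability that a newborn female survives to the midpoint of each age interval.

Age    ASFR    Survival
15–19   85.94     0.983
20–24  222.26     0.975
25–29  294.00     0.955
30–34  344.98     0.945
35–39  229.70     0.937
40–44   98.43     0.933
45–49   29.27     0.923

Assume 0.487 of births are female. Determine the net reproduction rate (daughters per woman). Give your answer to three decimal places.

Proportion female at birth = 0.487.
Weighting each age-specific rate by interval width and survival:
  15–19: 5 × 85.94/1000 × 0.983 = 0.42240
  20–24: 5 × 222.26/1000 × 0.975 = 1.08352
  25–29: 5 × 294.00/1000 × 0.955 = 1.40385
  30–34: 5 × 344.98/1000 × 0.945 = 1.63003
  35–39: 5 × 229.70/1000 × 0.937 = 1.07614
  40–44: 5 × 98.43/1000 × 0.933 = 0.45918
  45–49: 5 × 29.27/1000 × 0.923 = 0.13508
Sum = 6.21020
NRR = 0.487 × 6.21020 = 3.02437

3.024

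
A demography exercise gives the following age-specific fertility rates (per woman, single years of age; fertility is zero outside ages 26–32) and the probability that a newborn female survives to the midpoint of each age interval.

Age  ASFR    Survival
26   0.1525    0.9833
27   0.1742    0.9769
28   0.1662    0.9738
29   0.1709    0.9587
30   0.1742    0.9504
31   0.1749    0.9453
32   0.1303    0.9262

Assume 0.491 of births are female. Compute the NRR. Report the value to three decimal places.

0.539

Proportion female at birth = 0.491.
Per-age-group product (1 × ASFR × survival probability):
  26: 1 × 0.1525 × 0.9833 = 0.14995
  27: 1 × 0.1742 × 0.9769 = 0.17018
  28: 1 × 0.1662 × 0.9738 = 0.16185
  29: 1 × 0.1709 × 0.9587 = 0.16384
  30: 1 × 0.1742 × 0.9504 = 0.16556
  31: 1 × 0.1749 × 0.9453 = 0.16533
  32: 1 × 0.1303 × 0.9262 = 0.12068
Sum = 1.09739
NRR = 0.491 × 1.09739 = 0.53882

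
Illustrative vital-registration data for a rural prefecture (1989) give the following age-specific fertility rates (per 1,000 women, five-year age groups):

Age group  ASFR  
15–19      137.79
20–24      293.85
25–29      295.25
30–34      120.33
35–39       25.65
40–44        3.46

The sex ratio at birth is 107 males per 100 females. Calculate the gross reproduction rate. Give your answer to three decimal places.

2.117

Proportion female at birth = 100 / (100 + 107) = 0.48309.
Sum of ASFRs = 137.79 + 293.85 + 295.25 + 120.33 + 25.65 + 3.46 = 876.33
TFR = 5 × 876.33 / 1000 = 4.38165
GRR = 0.48309 × 4.38165 = 2.11673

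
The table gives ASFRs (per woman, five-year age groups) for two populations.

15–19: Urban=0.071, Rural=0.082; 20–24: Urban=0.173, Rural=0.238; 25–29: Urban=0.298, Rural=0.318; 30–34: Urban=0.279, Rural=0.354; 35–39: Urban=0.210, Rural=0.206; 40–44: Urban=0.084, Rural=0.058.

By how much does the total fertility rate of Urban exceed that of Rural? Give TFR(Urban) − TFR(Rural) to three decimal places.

-0.705

Urban:
  Sum of ASFRs = 0.071 + 0.173 + 0.298 + 0.279 + 0.210 + 0.084 = 1.115
  TFR = 5 × 1.115 = 5.575
Rural:
  Sum of ASFRs = 0.082 + 0.238 + 0.318 + 0.354 + 0.206 + 0.058 = 1.256
  TFR = 5 × 1.256 = 6.28
Difference = 5.575 − 6.28 = -0.705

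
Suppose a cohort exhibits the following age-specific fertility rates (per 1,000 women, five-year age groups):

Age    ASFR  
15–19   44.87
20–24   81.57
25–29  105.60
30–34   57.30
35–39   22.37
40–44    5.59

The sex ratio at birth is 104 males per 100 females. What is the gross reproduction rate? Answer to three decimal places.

Proportion female at birth = 100 / (100 + 104) = 0.49020.
Sum of ASFRs = 44.87 + 81.57 + 105.60 + 57.30 + 22.37 + 5.59 = 317.30
TFR = 5 × 317.30 / 1000 = 1.5865
GRR = 0.49020 × 1.5865 = 0.77770

0.778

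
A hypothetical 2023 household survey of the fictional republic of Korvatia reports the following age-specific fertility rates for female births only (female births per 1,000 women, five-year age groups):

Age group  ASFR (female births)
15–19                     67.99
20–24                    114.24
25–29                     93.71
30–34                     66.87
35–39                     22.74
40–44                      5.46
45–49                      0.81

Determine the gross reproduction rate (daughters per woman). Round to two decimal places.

1.86

Sum of female ASFRs = 67.99 + 114.24 + 93.71 + 66.87 + 22.74 + 5.46 + 0.81 = 371.82
GRR = 5 × 371.82 / 1000 = 1.8591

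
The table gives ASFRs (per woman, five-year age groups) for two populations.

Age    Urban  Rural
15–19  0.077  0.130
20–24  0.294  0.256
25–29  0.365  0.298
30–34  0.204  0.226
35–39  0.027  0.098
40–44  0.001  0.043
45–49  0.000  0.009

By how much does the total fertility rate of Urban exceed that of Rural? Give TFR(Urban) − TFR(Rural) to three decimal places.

Urban:
  Sum of ASFRs = 0.077 + 0.294 + 0.365 + 0.204 + 0.027 + 0.001 + 0.000 = 0.968
  TFR = 5 × 0.968 = 4.84
Rural:
  Sum of ASFRs = 0.130 + 0.256 + 0.298 + 0.226 + 0.098 + 0.043 + 0.009 = 1.060
  TFR = 5 × 1.060 = 5.3
Difference = 4.84 − 5.3 = -0.46

-0.460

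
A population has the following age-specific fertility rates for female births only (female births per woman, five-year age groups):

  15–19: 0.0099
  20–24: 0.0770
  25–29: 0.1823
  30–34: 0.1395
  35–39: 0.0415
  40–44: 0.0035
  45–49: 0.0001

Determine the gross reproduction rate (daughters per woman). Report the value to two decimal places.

2.27

Sum of female ASFRs = 0.0099 + 0.0770 + 0.1823 + 0.1395 + 0.0415 + 0.0035 + 0.0001 = 0.4538
GRR = 5 × 0.4538 = 2.269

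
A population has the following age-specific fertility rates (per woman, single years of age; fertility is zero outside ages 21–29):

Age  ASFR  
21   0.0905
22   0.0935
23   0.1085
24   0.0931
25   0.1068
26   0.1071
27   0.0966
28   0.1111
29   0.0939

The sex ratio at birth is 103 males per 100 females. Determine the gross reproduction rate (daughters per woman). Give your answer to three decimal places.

0.444

Proportion female at birth = 100 / (100 + 103) = 0.49261.
Sum of ASFRs = 0.0905 + 0.0935 + 0.1085 + 0.0931 + 0.1068 + 0.1071 + 0.0966 + 0.1111 + 0.0939 = 0.9011
TFR = 0.9011
GRR = 0.49261 × 0.9011 = 0.44389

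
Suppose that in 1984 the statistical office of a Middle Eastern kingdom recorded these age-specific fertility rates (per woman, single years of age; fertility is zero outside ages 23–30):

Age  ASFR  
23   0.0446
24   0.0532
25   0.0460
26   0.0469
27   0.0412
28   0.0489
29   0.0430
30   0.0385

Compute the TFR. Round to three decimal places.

0.362

Sum of ASFRs = 0.0446 + 0.0532 + 0.0460 + 0.0469 + 0.0412 + 0.0489 + 0.0430 + 0.0385 = 0.3623
TFR = 0.3623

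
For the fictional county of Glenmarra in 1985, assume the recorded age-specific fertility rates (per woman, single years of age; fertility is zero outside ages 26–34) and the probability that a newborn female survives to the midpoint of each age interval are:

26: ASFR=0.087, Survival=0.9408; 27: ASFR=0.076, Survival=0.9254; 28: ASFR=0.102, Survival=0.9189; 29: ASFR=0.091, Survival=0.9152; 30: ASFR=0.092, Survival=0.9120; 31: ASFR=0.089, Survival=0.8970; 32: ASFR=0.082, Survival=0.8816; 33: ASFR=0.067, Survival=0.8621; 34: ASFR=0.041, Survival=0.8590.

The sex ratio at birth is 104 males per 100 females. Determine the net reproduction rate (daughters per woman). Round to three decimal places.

0.323

Proportion female at birth = 100 / (100 + 104) = 0.49020.
Weighting each age-specific rate by interval width and survival:
  26: 1 × 0.087 × 0.9408 = 0.08185
  27: 1 × 0.076 × 0.9254 = 0.07033
  28: 1 × 0.102 × 0.9189 = 0.09373
  29: 1 × 0.091 × 0.9152 = 0.08328
  30: 1 × 0.092 × 0.9120 = 0.08390
  31: 1 × 0.089 × 0.8970 = 0.07983
  32: 1 × 0.082 × 0.8816 = 0.07229
  33: 1 × 0.067 × 0.8621 = 0.05776
  34: 1 × 0.041 × 0.8590 = 0.03522
Sum = 0.65819
NRR = 0.49020 × 0.65819 = 0.32264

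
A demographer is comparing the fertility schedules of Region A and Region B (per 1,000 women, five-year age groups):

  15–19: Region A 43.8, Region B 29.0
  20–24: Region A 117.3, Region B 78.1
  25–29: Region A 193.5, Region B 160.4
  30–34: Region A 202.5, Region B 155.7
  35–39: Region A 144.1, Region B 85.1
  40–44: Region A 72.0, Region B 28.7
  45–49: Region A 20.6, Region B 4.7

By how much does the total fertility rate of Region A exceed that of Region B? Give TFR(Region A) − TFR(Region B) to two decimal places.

1.26

Region A:
  Sum of ASFRs = 43.8 + 117.3 + 193.5 + 202.5 + 144.1 + 72.0 + 20.6 = 793.8
  TFR = 5 × 793.8 / 1000 = 3.969
Region B:
  Sum of ASFRs = 29.0 + 78.1 + 160.4 + 155.7 + 85.1 + 28.7 + 4.7 = 541.7
  TFR = 5 × 541.7 / 1000 = 2.7085
Difference = 3.969 − 2.7085 = 1.2605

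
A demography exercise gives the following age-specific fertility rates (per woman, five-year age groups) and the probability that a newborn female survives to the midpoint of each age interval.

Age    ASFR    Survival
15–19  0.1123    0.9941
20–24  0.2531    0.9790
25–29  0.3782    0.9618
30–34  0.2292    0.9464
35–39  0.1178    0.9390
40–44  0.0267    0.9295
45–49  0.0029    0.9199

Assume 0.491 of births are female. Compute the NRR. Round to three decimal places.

Proportion female at birth = 0.491.
Weighting each age-specific rate by interval width and survival:
  15–19: 5 × 0.1123 × 0.9941 = 0.55819
  20–24: 5 × 0.2531 × 0.9790 = 1.23892
  25–29: 5 × 0.3782 × 0.9618 = 1.81876
  30–34: 5 × 0.2292 × 0.9464 = 1.08457
  35–39: 5 × 0.1178 × 0.9390 = 0.55307
  40–44: 5 × 0.0267 × 0.9295 = 0.12409
  45–49: 5 × 0.0029 × 0.9199 = 0.01334
Sum = 5.39094
NRR = 0.491 × 5.39094 = 2.64695

2.647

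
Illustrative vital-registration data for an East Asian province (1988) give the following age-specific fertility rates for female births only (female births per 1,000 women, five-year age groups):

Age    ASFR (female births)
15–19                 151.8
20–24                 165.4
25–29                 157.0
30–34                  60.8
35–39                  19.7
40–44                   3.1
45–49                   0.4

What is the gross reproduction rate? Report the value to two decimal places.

2.79

Sum of female ASFRs = 151.8 + 165.4 + 157.0 + 60.8 + 19.7 + 3.1 + 0.4 = 558.2
GRR = 5 × 558.2 / 1000 = 2.791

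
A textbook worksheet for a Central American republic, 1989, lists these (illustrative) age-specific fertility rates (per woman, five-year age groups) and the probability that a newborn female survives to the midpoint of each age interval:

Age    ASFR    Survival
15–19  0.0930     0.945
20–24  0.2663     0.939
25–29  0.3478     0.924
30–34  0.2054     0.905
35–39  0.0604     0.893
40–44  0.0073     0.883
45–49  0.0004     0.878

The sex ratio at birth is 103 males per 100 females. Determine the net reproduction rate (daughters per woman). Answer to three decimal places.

Proportion female at birth = 100 / (100 + 103) = 0.49261.
Per-age-group product (5 × ASFR × survival probability):
  15–19: 5 × 0.0930 × 0.945 = 0.43943
  20–24: 5 × 0.2663 × 0.939 = 1.25028
  25–29: 5 × 0.3478 × 0.924 = 1.60684
  30–34: 5 × 0.2054 × 0.905 = 0.92944
  35–39: 5 × 0.0604 × 0.893 = 0.26969
  40–44: 5 × 0.0073 × 0.883 = 0.03223
  45–49: 5 × 0.0004 × 0.878 = 0.00176
Sum = 4.52967
NRR = 0.49261 × 4.52967 = 2.23136
NRR > 1, so each generation more than replaces itself.

2.231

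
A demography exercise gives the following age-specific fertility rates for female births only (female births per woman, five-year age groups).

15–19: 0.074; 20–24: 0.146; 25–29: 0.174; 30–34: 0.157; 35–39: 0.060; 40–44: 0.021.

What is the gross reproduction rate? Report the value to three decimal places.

Sum of female ASFRs = 0.074 + 0.146 + 0.174 + 0.157 + 0.060 + 0.021 = 0.632
GRR = 5 × 0.632 = 3.16

3.160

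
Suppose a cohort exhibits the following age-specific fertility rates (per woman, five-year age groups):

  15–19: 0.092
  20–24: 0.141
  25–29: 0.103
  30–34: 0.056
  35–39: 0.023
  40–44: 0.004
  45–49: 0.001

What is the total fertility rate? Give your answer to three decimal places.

2.100

Sum of ASFRs = 0.092 + 0.141 + 0.103 + 0.056 + 0.023 + 0.004 + 0.001 = 0.420
TFR = 5 × 0.420 = 2.1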